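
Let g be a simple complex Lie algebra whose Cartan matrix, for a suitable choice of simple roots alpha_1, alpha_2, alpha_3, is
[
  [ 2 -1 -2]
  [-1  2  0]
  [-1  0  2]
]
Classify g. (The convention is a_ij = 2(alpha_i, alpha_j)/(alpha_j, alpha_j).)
type B_3

The matrix has rank 3 with 2's on the diagonal. Reading the off-diagonal entries as Dynkin edges (a single edge where a_ij = a_ji = -1; a double or triple edge where a_ij * a_ji = 2 or 3), the diagram is a chain of 3 nodes with a double edge at one end; the terminal node there is the unique short simple root (B_3). One simple-root ordering that puts it in standard form is (alpha_2, alpha_1, alpha_3). So the algebra is type B_3, i.e. so(7).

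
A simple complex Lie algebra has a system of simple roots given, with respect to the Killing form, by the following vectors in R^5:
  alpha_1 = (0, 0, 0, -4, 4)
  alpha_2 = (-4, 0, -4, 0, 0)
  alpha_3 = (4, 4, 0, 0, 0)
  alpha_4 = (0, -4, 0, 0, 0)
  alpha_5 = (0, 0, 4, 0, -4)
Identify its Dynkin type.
B_5 (so(11))

Compute the Cartan integers a_ij = 2(alpha_i, alpha_j)/(alpha_j, alpha_j); the resulting 5x5 Cartan matrix is
[[2, 0, 0, 0, -1], [0, 2, -1, 0, -1], [0, -1, 2, -2, 0], [0, 0, -1, 2, 0], [-1, -1, 0, 0, 2]].
The roots have two lengths (squared-length ratio 2:1); the short ones are alpha_{4}. The associated Dynkin diagram is a chain of 5 nodes with a double edge at one end; the terminal node there is the unique short simple root (B_5), so the type is B_5 (the algebra so(11)).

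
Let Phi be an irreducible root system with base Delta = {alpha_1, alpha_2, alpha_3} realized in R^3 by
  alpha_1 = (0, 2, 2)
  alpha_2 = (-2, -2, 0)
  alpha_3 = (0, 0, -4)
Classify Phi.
C3

Compute the Cartan integers a_ij = 2(alpha_i, alpha_j)/(alpha_j, alpha_j); the resulting 3x3 Cartan matrix is
[[2, -1, -1], [-1, 2, 0], [-2, 0, 2]].
The roots have two lengths (squared-length ratio 2:1); the short ones are alpha_{1,2}. The associated Dynkin diagram is a chain of 3 nodes with a double edge at one end; the terminal node there is the unique long simple root (C_3), so the type is C_3 (the algebra sp(6)).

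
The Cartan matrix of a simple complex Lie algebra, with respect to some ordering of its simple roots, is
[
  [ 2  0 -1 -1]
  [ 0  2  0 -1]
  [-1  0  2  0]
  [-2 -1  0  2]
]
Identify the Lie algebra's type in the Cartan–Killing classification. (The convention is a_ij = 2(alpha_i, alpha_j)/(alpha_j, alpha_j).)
F4

The matrix has rank 4 with 2's on the diagonal. Reading the off-diagonal entries as Dynkin edges (a single edge where a_ij = a_ji = -1; a double or triple edge where a_ij * a_ji = 2 or 3), the diagram is a chain of 4 nodes with a double edge between the middle two (F_4). One simple-root ordering that puts it in standard form is (alpha_2, alpha_4, alpha_1, alpha_3). So the algebra is type F_4.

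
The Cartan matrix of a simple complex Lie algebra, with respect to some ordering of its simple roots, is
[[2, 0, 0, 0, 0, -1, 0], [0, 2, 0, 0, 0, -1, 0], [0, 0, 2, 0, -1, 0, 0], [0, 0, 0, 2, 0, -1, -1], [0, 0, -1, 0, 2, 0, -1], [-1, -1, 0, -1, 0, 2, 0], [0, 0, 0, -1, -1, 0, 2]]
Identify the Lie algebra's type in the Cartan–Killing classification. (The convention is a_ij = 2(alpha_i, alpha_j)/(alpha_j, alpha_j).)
The matrix has rank 7 with 2's on the diagonal. Reading the off-diagonal entries as Dynkin edges (a single edge where a_ij = a_ji = -1; a double or triple edge where a_ij * a_ji = 2 or 3), the diagram is a chain of 5 nodes with a fork of two nodes at one end (D_7). One simple-root ordering that puts it in standard form is (alpha_3, alpha_5, alpha_7, alpha_4, alpha_6, alpha_2, alpha_1). So the algebra is type D_7, i.e. so(14).

type D_7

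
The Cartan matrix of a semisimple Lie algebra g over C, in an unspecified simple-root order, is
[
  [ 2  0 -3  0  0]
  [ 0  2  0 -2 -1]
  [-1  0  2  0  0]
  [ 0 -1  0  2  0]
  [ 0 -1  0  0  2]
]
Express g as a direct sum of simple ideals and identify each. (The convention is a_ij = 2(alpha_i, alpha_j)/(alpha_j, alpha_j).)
The diagram associated to this matrix has two connected components: the simple roots {alpha_2, alpha_4, alpha_5} form a chain of 3 nodes with a double edge at one end; the terminal node there is the unique short simple root (B_3), and {alpha_1, alpha_3} form two nodes joined by a triple edge (G_2). A semisimple Lie algebra decomposes uniquely as the direct sum of simple ideals, one per connected component of its Dynkin diagram, so g ≅ B_3 ⊕ G_2 (dimension 21 + 14 = 35).

B_3 (so(7)) ⊕ G_2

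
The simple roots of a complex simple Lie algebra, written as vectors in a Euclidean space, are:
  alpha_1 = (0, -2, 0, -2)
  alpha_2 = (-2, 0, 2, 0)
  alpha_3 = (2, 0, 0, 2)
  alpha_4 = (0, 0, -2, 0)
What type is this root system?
type B_4

Compute the Cartan integers a_ij = 2(alpha_i, alpha_j)/(alpha_j, alpha_j); the resulting 4x4 Cartan matrix is
[[2, 0, -1, 0], [0, 2, -1, -2], [-1, -1, 2, 0], [0, -1, 0, 2]].
The roots have two lengths (squared-length ratio 2:1); the short ones are alpha_{4}. The associated Dynkin diagram is a chain of 4 nodes with a double edge at one end; the terminal node there is the unique short simple root (B_4), so the type is B_4 (the algebra so(9)).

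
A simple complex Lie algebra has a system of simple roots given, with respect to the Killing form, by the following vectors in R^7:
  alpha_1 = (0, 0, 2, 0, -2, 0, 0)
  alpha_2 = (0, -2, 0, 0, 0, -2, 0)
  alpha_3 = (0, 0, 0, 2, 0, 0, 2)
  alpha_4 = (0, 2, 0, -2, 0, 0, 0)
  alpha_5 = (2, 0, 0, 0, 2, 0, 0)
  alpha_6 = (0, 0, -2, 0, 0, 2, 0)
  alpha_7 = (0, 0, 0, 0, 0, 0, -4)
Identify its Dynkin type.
Compute the Cartan integers a_ij = 2(alpha_i, alpha_j)/(alpha_j, alpha_j); the resulting 7x7 Cartan matrix is
[[2, 0, 0, 0, -1, -1, 0], [0, 2, 0, -1, 0, -1, 0], [0, 0, 2, -1, 0, 0, -1], [0, -1, -1, 2, 0, 0, 0], [-1, 0, 0, 0, 2, 0, 0], [-1, -1, 0, 0, 0, 2, 0], [0, 0, -2, 0, 0, 0, 2]].
The roots have two lengths (squared-length ratio 2:1); the short ones are alpha_{1,2,3,4,5,6}. The associated Dynkin diagram is a chain of 7 nodes with a double edge at one end; the terminal node there is the unique long simple root (C_7), so the type is C_7 (the algebra sp(14)).

C_7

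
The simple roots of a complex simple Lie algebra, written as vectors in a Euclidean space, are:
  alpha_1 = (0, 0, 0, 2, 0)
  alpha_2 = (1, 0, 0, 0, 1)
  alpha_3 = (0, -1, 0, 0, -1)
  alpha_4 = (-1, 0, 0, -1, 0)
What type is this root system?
type C_4

Compute the Cartan integers a_ij = 2(alpha_i, alpha_j)/(alpha_j, alpha_j); the resulting 4x4 Cartan matrix is
[[2, 0, 0, -2], [0, 2, -1, -1], [0, -1, 2, 0], [-1, -1, 0, 2]].
The roots have two lengths (squared-length ratio 2:1); the short ones are alpha_{2,3,4}. The associated Dynkin diagram is a chain of 4 nodes with a double edge at one end; the terminal node there is the unique long simple root (C_4), so the type is C_4 (the algebra sp(8)).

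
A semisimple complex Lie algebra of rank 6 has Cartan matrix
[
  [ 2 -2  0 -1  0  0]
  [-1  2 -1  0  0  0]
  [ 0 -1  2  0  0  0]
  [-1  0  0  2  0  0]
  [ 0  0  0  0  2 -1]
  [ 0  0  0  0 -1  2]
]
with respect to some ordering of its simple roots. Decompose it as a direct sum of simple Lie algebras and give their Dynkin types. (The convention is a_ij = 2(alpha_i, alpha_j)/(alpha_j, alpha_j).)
A2 + F4

The diagram associated to this matrix has two connected components: the simple roots {alpha_5, alpha_6} form a chain of 2 nodes with single edges (A_2), and {alpha_1, alpha_2, alpha_3, alpha_4} form a chain of 4 nodes with a double edge between the middle two (F_4). A semisimple Lie algebra decomposes uniquely as the direct sum of simple ideals, one per connected component of its Dynkin diagram, so g ≅ A_2 ⊕ F_4 (dimension 8 + 52 = 60).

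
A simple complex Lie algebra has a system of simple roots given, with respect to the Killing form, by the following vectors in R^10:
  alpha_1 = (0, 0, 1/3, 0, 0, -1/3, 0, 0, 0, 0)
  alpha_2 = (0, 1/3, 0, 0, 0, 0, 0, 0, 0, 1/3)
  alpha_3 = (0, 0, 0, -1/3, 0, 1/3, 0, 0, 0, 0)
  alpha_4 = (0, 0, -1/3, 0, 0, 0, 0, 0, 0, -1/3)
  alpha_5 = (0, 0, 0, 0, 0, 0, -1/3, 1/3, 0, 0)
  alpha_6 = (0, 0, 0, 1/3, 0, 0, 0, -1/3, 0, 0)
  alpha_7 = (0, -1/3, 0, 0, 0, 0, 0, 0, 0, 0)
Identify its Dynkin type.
B_7 (so(15))

Compute the Cartan integers a_ij = 2(alpha_i, alpha_j)/(alpha_j, alpha_j); the resulting 7x7 Cartan matrix is
[[2, 0, -1, -1, 0, 0, 0], [0, 2, 0, -1, 0, 0, -2], [-1, 0, 2, 0, 0, -1, 0], [-1, -1, 0, 2, 0, 0, 0], [0, 0, 0, 0, 2, -1, 0], [0, 0, -1, 0, -1, 2, 0], [0, -1, 0, 0, 0, 0, 2]].
The roots have two lengths (squared-length ratio 2:1); the short ones are alpha_{7}. The associated Dynkin diagram is a chain of 7 nodes with a double edge at one end; the terminal node there is the unique short simple root (B_7), so the type is B_7 (the algebra so(15)).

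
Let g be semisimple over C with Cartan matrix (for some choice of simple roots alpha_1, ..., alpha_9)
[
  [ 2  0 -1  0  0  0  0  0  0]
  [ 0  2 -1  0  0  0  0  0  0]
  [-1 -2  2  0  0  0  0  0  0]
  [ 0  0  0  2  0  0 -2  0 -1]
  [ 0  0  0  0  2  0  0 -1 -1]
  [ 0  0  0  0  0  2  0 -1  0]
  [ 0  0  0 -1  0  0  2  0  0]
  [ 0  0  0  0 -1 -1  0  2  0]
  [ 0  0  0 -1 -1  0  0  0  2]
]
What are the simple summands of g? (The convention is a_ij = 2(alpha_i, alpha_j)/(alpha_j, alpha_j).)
B_3 (so(7)) ⊕ B_6 (so(13))

The diagram associated to this matrix has two connected components: the simple roots {alpha_1, alpha_2, alpha_3} form a chain of 3 nodes with a double edge at one end; the terminal node there is the unique short simple root (B_3), and {alpha_4, alpha_5, alpha_6, alpha_7, alpha_8, alpha_9} form a chain of 6 nodes with a double edge at one end; the terminal node there is the unique short simple root (B_6). A semisimple Lie algebra decomposes uniquely as the direct sum of simple ideals, one per connected component of its Dynkin diagram, so g ≅ B_3 ⊕ B_6 (dimension 21 + 78 = 99).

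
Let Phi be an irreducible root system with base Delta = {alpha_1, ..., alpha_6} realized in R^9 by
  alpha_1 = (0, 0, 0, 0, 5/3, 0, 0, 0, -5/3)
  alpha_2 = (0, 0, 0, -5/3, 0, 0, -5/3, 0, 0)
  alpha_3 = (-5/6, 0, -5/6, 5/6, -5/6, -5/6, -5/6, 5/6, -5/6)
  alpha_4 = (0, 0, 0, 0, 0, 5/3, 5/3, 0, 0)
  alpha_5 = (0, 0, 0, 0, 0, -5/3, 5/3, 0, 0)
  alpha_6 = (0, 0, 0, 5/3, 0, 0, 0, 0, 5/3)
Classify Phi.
type E_6

Compute the Cartan integers a_ij = 2(alpha_i, alpha_j)/(alpha_j, alpha_j); the resulting 6x6 Cartan matrix is
[[2, 0, 0, 0, 0, -1], [0, 2, 0, -1, -1, -1], [0, 0, 2, -1, 0, 0], [0, -1, -1, 2, 0, 0], [0, -1, 0, 0, 2, 0], [-1, -1, 0, 0, 0, 2]].
All simple roots have the same length, so the diagram is simply laced. The associated Dynkin diagram is a chain of 5 nodes with one extra node attached to the third node from one end (E_6), so the type is E_6.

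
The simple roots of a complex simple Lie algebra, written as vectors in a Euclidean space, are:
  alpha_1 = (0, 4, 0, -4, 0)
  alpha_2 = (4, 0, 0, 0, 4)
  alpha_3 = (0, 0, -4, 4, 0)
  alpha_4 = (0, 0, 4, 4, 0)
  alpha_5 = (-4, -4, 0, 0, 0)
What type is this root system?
D_5

Compute the Cartan integers a_ij = 2(alpha_i, alpha_j)/(alpha_j, alpha_j); the resulting 5x5 Cartan matrix is
[[2, 0, -1, -1, -1], [0, 2, 0, 0, -1], [-1, 0, 2, 0, 0], [-1, 0, 0, 2, 0], [-1, -1, 0, 0, 2]].
All simple roots have the same length, so the diagram is simply laced. The associated Dynkin diagram is a chain of 3 nodes with a fork of two nodes at one end (D_5), so the type is D_5 (the algebra so(10)).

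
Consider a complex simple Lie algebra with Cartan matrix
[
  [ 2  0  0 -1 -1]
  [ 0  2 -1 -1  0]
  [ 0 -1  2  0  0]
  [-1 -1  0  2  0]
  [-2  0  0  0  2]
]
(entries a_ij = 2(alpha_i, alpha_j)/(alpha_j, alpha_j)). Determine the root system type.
The matrix has rank 5 with 2's on the diagonal. Reading the off-diagonal entries as Dynkin edges (a single edge where a_ij = a_ji = -1; a double or triple edge where a_ij * a_ji = 2 or 3), the diagram is a chain of 5 nodes with a double edge at one end; the terminal node there is the unique long simple root (C_5). One simple-root ordering that puts it in standard form is (alpha_3, alpha_2, alpha_4, alpha_1, alpha_5). So the algebra is type C_5, i.e. sp(10).

C_5 (sp(10))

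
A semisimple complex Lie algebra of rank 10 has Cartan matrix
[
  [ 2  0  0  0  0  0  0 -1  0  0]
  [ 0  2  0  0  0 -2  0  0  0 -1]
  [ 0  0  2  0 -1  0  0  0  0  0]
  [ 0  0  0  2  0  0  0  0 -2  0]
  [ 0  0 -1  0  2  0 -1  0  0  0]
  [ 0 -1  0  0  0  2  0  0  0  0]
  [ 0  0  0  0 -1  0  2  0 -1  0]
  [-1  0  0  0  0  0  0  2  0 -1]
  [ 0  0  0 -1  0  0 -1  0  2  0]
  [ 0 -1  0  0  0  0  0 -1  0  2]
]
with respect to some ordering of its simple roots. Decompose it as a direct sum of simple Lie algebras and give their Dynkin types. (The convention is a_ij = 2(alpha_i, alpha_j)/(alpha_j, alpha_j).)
type B_5 + type C_5

The diagram associated to this matrix has two connected components: the simple roots {alpha_1, alpha_2, alpha_6, alpha_8, alpha_10} form a chain of 5 nodes with a double edge at one end; the terminal node there is the unique short simple root (B_5), and {alpha_3, alpha_4, alpha_5, alpha_7, alpha_9} form a chain of 5 nodes with a double edge at one end; the terminal node there is the unique long simple root (C_5). A semisimple Lie algebra decomposes uniquely as the direct sum of simple ideals, one per connected component of its Dynkin diagram, so g ≅ B_5 ⊕ C_5 (dimension 55 + 55 = 110).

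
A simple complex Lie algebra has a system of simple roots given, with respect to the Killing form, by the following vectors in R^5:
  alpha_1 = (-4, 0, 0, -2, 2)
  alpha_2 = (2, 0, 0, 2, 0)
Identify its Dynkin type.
type G_2

Compute the Cartan integers a_ij = 2(alpha_i, alpha_j)/(alpha_j, alpha_j); the resulting 2x2 Cartan matrix is
[[2, -3], [-1, 2]].
The roots have two lengths (squared-length ratio 3:1); the short ones are alpha_{2}. The associated Dynkin diagram is two nodes joined by a triple edge (G_2), so the type is G_2.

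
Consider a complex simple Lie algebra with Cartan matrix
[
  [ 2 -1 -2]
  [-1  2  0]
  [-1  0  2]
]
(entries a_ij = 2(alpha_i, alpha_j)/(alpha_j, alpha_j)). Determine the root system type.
B_3 (so(7))

The matrix has rank 3 with 2's on the diagonal. Reading the off-diagonal entries as Dynkin edges (a single edge where a_ij = a_ji = -1; a double or triple edge where a_ij * a_ji = 2 or 3), the diagram is a chain of 3 nodes with a double edge at one end; the terminal node there is the unique short simple root (B_3). One simple-root ordering that puts it in standard form is (alpha_2, alpha_1, alpha_3). So the algebra is type B_3, i.e. so(7).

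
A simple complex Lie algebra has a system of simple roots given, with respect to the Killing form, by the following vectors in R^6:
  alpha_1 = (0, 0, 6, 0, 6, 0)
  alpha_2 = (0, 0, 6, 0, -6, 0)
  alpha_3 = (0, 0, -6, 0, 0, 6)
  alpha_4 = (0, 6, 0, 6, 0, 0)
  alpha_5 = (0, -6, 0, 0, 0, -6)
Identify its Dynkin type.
Compute the Cartan integers a_ij = 2(alpha_i, alpha_j)/(alpha_j, alpha_j); the resulting 5x5 Cartan matrix is
[[2, 0, -1, 0, 0], [0, 2, -1, 0, 0], [-1, -1, 2, 0, -1], [0, 0, 0, 2, -1], [0, 0, -1, -1, 2]].
All simple roots have the same length, so the diagram is simply laced. The associated Dynkin diagram is a chain of 3 nodes with a fork of two nodes at one end (D_5), so the type is D_5 (the algebra so(10)).

D_5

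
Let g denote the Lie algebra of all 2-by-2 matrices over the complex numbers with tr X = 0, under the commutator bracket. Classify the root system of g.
This is sl(2), which has dimension 2^2 - 1 = 3 and rank 2 - 1 = 1 (a Cartan subalgebra is the diagonal traceless matrices). In the classification of classical Lie algebras, the special linear algebra sl(n+1) has type A_n; here n = 1, so the Dynkin diagram is a chain of 1 nodes with single edges (A_1). Hence the type is A_1.

A_1 (sl(2))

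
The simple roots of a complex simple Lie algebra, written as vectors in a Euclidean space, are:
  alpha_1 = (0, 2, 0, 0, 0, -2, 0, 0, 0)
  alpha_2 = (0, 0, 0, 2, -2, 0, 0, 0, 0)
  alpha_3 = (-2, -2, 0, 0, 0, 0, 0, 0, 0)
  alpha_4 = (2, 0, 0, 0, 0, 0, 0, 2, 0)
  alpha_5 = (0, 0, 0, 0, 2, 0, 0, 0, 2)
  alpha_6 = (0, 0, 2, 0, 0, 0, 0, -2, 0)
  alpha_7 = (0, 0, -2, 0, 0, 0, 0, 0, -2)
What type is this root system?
A_7

Compute the Cartan integers a_ij = 2(alpha_i, alpha_j)/(alpha_j, alpha_j); the resulting 7x7 Cartan matrix is
[[2, 0, -1, 0, 0, 0, 0], [0, 2, 0, 0, -1, 0, 0], [-1, 0, 2, -1, 0, 0, 0], [0, 0, -1, 2, 0, -1, 0], [0, -1, 0, 0, 2, 0, -1], [0, 0, 0, -1, 0, 2, -1], [0, 0, 0, 0, -1, -1, 2]].
All simple roots have the same length, so the diagram is simply laced. The associated Dynkin diagram is a chain of 7 nodes with single edges (A_7), so the type is A_7 (the algebra sl(8)).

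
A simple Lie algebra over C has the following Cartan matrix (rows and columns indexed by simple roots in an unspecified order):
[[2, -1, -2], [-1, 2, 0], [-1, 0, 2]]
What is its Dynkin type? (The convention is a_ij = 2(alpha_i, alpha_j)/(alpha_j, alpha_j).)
B3

The matrix has rank 3 with 2's on the diagonal. Reading the off-diagonal entries as Dynkin edges (a single edge where a_ij = a_ji = -1; a double or triple edge where a_ij * a_ji = 2 or 3), the diagram is a chain of 3 nodes with a double edge at one end; the terminal node there is the unique short simple root (B_3). One simple-root ordering that puts it in standard form is (alpha_2, alpha_1, alpha_3). So the algebra is type B_3, i.e. so(7).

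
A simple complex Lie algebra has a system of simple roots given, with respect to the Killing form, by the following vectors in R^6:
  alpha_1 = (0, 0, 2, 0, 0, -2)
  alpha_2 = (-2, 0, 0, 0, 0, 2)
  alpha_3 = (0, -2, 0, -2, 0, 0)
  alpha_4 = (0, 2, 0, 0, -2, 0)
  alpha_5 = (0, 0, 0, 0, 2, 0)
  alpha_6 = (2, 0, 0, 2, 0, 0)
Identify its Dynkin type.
Compute the Cartan integers a_ij = 2(alpha_i, alpha_j)/(alpha_j, alpha_j); the resulting 6x6 Cartan matrix is
[[2, -1, 0, 0, 0, 0], [-1, 2, 0, 0, 0, -1], [0, 0, 2, -1, 0, -1], [0, 0, -1, 2, -2, 0], [0, 0, 0, -1, 2, 0], [0, -1, -1, 0, 0, 2]].
The roots have two lengths (squared-length ratio 2:1); the short ones are alpha_{5}. The associated Dynkin diagram is a chain of 6 nodes with a double edge at one end; the terminal node there is the unique short simple root (B_6), so the type is B_6 (the algebra so(13)).

B_6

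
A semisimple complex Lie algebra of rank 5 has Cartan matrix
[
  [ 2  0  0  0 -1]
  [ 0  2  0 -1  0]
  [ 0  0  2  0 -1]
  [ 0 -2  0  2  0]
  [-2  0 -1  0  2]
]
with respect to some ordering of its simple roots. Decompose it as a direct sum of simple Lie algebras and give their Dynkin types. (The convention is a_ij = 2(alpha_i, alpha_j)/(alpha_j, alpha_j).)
The diagram associated to this matrix has two connected components: the simple roots {alpha_2, alpha_4} form a chain of 2 nodes with a double edge at one end; the terminal node there is the unique short simple root (B_2), and {alpha_1, alpha_3, alpha_5} form a chain of 3 nodes with a double edge at one end; the terminal node there is the unique short simple root (B_3). A semisimple Lie algebra decomposes uniquely as the direct sum of simple ideals, one per connected component of its Dynkin diagram, so g ≅ B_2 ⊕ B_3 (dimension 10 + 21 = 31).

type B_2 + type B_3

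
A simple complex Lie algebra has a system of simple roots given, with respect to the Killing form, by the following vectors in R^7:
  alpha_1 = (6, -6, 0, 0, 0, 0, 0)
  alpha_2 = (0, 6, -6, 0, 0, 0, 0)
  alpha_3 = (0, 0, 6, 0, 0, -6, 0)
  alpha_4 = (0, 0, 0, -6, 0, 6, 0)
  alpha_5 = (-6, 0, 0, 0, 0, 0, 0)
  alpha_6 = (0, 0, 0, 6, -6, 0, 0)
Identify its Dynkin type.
B_6 (so(13))

Compute the Cartan integers a_ij = 2(alpha_i, alpha_j)/(alpha_j, alpha_j); the resulting 6x6 Cartan matrix is
[[2, -1, 0, 0, -2, 0], [-1, 2, -1, 0, 0, 0], [0, -1, 2, -1, 0, 0], [0, 0, -1, 2, 0, -1], [-1, 0, 0, 0, 2, 0], [0, 0, 0, -1, 0, 2]].
The roots have two lengths (squared-length ratio 2:1); the short ones are alpha_{5}. The associated Dynkin diagram is a chain of 6 nodes with a double edge at one end; the terminal node there is the unique short simple root (B_6), so the type is B_6 (the algebra so(13)).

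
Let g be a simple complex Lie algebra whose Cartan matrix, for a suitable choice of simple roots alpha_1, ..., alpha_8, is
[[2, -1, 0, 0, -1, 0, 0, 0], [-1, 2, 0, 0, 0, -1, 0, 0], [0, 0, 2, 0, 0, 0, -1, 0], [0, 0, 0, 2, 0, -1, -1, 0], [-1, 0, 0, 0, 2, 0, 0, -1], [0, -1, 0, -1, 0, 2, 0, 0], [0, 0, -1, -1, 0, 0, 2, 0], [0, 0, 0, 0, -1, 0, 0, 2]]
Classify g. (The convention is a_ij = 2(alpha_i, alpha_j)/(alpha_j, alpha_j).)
The matrix has rank 8 with 2's on the diagonal. Reading the off-diagonal entries as Dynkin edges (a single edge where a_ij = a_ji = -1; a double or triple edge where a_ij * a_ji = 2 or 3), the diagram is a chain of 8 nodes with single edges (A_8). One simple-root ordering that puts it in standard form is (alpha_3, alpha_7, alpha_4, alpha_6, alpha_2, alpha_1, alpha_5, alpha_8). So the algebra is type A_8, i.e. sl(9).

A_8 (sl(9))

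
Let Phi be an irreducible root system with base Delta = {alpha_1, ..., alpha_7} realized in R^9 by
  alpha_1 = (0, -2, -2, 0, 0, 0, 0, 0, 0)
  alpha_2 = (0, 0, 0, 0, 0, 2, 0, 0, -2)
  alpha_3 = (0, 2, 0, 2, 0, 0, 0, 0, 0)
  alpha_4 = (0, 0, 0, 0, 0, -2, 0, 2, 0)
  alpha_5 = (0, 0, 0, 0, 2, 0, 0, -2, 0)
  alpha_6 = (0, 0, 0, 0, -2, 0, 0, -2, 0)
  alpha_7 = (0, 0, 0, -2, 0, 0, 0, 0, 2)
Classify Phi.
Compute the Cartan integers a_ij = 2(alpha_i, alpha_j)/(alpha_j, alpha_j); the resulting 7x7 Cartan matrix is
[[2, 0, -1, 0, 0, 0, 0], [0, 2, 0, -1, 0, 0, -1], [-1, 0, 2, 0, 0, 0, -1], [0, -1, 0, 2, -1, -1, 0], [0, 0, 0, -1, 2, 0, 0], [0, 0, 0, -1, 0, 2, 0], [0, -1, -1, 0, 0, 0, 2]].
All simple roots have the same length, so the diagram is simply laced. The associated Dynkin diagram is a chain of 5 nodes with a fork of two nodes at one end (D_7), so the type is D_7 (the algebra so(14)).

type D_7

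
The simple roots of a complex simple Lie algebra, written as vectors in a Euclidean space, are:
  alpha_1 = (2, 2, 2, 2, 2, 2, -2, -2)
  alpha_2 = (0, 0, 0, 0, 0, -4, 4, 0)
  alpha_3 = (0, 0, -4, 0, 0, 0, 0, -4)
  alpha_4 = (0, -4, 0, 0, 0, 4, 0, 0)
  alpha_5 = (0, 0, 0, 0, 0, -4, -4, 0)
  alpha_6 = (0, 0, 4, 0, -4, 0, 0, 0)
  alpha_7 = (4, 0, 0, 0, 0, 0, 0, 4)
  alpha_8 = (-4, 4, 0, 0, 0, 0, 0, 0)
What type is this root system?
Compute the Cartan integers a_ij = 2(alpha_i, alpha_j)/(alpha_j, alpha_j); the resulting 8x8 Cartan matrix is
[[2, -1, 0, 0, 0, 0, 0, 0], [-1, 2, 0, -1, 0, 0, 0, 0], [0, 0, 2, 0, 0, -1, -1, 0], [0, -1, 0, 2, -1, 0, 0, -1], [0, 0, 0, -1, 2, 0, 0, 0], [0, 0, -1, 0, 0, 2, 0, 0], [0, 0, -1, 0, 0, 0, 2, -1], [0, 0, 0, -1, 0, 0, -1, 2]].
All simple roots have the same length, so the diagram is simply laced. The associated Dynkin diagram is a chain of 7 nodes with one extra node attached to the third node from one end (E_8), so the type is E_8.

E_8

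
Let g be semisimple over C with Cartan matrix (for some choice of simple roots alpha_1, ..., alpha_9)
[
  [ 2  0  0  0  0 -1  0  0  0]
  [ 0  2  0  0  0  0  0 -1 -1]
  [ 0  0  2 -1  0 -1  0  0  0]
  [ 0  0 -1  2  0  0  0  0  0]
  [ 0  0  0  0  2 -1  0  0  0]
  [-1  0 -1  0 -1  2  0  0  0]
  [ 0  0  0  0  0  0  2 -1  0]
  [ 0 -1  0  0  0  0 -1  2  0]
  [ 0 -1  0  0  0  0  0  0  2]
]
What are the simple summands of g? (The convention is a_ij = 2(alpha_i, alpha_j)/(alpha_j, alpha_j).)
A4 ⊕ D5

The diagram associated to this matrix has two connected components: the simple roots {alpha_2, alpha_7, alpha_8, alpha_9} form a chain of 4 nodes with single edges (A_4), and {alpha_1, alpha_3, alpha_4, alpha_5, alpha_6} form a chain of 3 nodes with a fork of two nodes at one end (D_5). A semisimple Lie algebra decomposes uniquely as the direct sum of simple ideals, one per connected component of its Dynkin diagram, so g ≅ A_4 ⊕ D_5 (dimension 24 + 45 = 69).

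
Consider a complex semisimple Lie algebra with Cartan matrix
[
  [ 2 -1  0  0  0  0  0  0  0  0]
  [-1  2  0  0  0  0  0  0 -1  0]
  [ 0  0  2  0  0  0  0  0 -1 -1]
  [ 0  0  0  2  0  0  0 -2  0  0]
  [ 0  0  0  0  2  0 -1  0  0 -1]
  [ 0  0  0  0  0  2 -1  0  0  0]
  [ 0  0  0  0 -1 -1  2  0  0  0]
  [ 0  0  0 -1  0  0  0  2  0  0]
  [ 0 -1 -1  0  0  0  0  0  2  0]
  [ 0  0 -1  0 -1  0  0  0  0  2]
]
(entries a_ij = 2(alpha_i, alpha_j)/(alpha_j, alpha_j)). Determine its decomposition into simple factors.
The diagram associated to this matrix has two connected components: the simple roots {alpha_1, alpha_2, alpha_3, alpha_5, alpha_6, alpha_7, alpha_9, alpha_10} form a chain of 8 nodes with single edges (A_8), and {alpha_4, alpha_8} form a chain of 2 nodes with a double edge at one end; the terminal node there is the unique short simple root (B_2). A semisimple Lie algebra decomposes uniquely as the direct sum of simple ideals, one per connected component of its Dynkin diagram, so g ≅ A_8 ⊕ B_2 (dimension 80 + 10 = 90).

A_8 (sl(9)) + B_2 (so(5))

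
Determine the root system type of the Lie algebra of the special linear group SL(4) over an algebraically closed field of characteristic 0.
A_3 (sl(4))

This is sl(4), which has dimension 4^2 - 1 = 15 and rank 4 - 1 = 3 (a Cartan subalgebra is the diagonal traceless matrices). In the classification of classical Lie algebras, the special linear algebra sl(n+1) has type A_n; here n = 3, so the Dynkin diagram is a chain of 3 nodes with single edges (A_3). Hence the type is A_3.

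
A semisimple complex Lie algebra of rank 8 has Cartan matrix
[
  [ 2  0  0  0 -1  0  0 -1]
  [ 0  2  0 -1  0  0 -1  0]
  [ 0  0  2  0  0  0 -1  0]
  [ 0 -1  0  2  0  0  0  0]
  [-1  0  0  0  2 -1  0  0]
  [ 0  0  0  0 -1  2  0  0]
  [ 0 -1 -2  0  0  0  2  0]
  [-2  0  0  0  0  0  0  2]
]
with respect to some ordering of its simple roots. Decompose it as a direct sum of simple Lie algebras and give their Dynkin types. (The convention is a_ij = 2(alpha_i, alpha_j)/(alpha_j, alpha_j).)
The diagram associated to this matrix has two connected components: the simple roots {alpha_2, alpha_3, alpha_4, alpha_7} form a chain of 4 nodes with a double edge at one end; the terminal node there is the unique short simple root (B_4), and {alpha_1, alpha_5, alpha_6, alpha_8} form a chain of 4 nodes with a double edge at one end; the terminal node there is the unique long simple root (C_4). A semisimple Lie algebra decomposes uniquely as the direct sum of simple ideals, one per connected component of its Dynkin diagram, so g ≅ B_4 ⊕ C_4 (dimension 36 + 36 = 72).

B_4 ⊕ C_4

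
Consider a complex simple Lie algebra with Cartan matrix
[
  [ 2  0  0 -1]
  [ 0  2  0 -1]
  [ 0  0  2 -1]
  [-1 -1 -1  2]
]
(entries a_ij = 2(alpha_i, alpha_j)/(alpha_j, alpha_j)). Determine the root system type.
type D_4

The matrix has rank 4 with 2's on the diagonal. Reading the off-diagonal entries as Dynkin edges (a single edge where a_ij = a_ji = -1; a double or triple edge where a_ij * a_ji = 2 or 3), the diagram is a chain of 2 nodes with a fork of two nodes at one end (D_4). One simple-root ordering that puts it in standard form is (alpha_3, alpha_4, alpha_1, alpha_2). So the algebra is type D_4, i.e. so(8).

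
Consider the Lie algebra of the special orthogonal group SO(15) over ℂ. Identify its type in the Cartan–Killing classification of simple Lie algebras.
This is so(15) with 15 odd, which has dimension 15(15-1)/2 = 105 and rank (15-1)/2 = 7. In the classification of classical Lie algebras, the orthogonal algebra so(2n+1) in an odd number of variables has type B_n; here n = 7, so the Dynkin diagram is a chain of 7 nodes with a double edge at one end; the terminal node there is the unique short simple root (B_7). Hence the type is B_7.

type B_7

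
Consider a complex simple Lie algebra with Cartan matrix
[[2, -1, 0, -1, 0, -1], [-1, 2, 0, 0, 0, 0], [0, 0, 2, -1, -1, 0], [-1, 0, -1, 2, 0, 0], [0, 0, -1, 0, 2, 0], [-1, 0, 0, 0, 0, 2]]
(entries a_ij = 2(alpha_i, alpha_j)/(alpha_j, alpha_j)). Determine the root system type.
The matrix has rank 6 with 2's on the diagonal. Reading the off-diagonal entries as Dynkin edges (a single edge where a_ij = a_ji = -1; a double or triple edge where a_ij * a_ji = 2 or 3), the diagram is a chain of 4 nodes with a fork of two nodes at one end (D_6). One simple-root ordering that puts it in standard form is (alpha_5, alpha_3, alpha_4, alpha_1, alpha_2, alpha_6). So the algebra is type D_6, i.e. so(12).

D_6 (so(12))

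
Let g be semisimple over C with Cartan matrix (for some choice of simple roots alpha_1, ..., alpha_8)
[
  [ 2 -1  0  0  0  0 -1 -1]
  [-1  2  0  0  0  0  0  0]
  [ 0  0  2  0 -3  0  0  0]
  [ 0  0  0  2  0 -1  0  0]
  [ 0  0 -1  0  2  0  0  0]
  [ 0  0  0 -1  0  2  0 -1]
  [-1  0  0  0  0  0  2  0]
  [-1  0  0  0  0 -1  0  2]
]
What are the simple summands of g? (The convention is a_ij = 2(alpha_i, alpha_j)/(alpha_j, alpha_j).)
D_6 (so(12)) ⊕ G_2

The diagram associated to this matrix has two connected components: the simple roots {alpha_1, alpha_2, alpha_4, alpha_6, alpha_7, alpha_8} form a chain of 4 nodes with a fork of two nodes at one end (D_6), and {alpha_3, alpha_5} form two nodes joined by a triple edge (G_2). A semisimple Lie algebra decomposes uniquely as the direct sum of simple ideals, one per connected component of its Dynkin diagram, so g ≅ D_6 ⊕ G_2 (dimension 66 + 14 = 80).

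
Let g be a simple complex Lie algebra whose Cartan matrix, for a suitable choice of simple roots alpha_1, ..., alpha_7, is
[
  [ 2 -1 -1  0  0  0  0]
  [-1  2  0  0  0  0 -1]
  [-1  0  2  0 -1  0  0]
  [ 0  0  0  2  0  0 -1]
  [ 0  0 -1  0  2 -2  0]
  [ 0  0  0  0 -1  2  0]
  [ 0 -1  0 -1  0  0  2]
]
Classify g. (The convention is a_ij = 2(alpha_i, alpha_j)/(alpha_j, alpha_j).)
B_7

The matrix has rank 7 with 2's on the diagonal. Reading the off-diagonal entries as Dynkin edges (a single edge where a_ij = a_ji = -1; a double or triple edge where a_ij * a_ji = 2 or 3), the diagram is a chain of 7 nodes with a double edge at one end; the terminal node there is the unique short simple root (B_7). One simple-root ordering that puts it in standard form is (alpha_4, alpha_7, alpha_2, alpha_1, alpha_3, alpha_5, alpha_6). So the algebra is type B_7, i.e. so(15).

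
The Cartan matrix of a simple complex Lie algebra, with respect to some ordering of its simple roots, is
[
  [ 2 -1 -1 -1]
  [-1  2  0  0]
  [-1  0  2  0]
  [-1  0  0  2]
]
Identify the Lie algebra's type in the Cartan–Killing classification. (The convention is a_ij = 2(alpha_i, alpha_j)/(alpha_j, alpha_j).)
The matrix has rank 4 with 2's on the diagonal. Reading the off-diagonal entries as Dynkin edges (a single edge where a_ij = a_ji = -1; a double or triple edge where a_ij * a_ji = 2 or 3), the diagram is a chain of 2 nodes with a fork of two nodes at one end (D_4). One simple-root ordering that puts it in standard form is (alpha_2, alpha_1, alpha_4, alpha_3). So the algebra is type D_4, i.e. so(8).

D4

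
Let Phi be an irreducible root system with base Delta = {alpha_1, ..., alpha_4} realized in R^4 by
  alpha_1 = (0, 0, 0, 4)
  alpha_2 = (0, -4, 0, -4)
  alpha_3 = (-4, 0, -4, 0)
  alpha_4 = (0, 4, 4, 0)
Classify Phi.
Compute the Cartan integers a_ij = 2(alpha_i, alpha_j)/(alpha_j, alpha_j); the resulting 4x4 Cartan matrix is
[[2, -1, 0, 0], [-2, 2, 0, -1], [0, 0, 2, -1], [0, -1, -1, 2]].
The roots have two lengths (squared-length ratio 2:1); the short ones are alpha_{1}. The associated Dynkin diagram is a chain of 4 nodes with a double edge at one end; the terminal node there is the unique short simple root (B_4), so the type is B_4 (the algebra so(9)).

B4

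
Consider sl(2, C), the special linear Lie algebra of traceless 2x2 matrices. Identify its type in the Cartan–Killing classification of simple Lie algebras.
A_1

This is sl(2), which has dimension 2^2 - 1 = 3 and rank 2 - 1 = 1 (a Cartan subalgebra is the diagonal traceless matrices). In the classification of classical Lie algebras, the special linear algebra sl(n+1) has type A_n; here n = 1, so the Dynkin diagram is a chain of 1 nodes with single edges (A_1). Hence the type is A_1.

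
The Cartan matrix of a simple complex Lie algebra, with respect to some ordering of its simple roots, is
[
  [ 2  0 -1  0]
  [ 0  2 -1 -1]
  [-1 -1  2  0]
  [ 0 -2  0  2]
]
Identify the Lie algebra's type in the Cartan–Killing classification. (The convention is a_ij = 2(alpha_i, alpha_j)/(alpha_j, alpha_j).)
C_4 (sp(8))

The matrix has rank 4 with 2's on the diagonal. Reading the off-diagonal entries as Dynkin edges (a single edge where a_ij = a_ji = -1; a double or triple edge where a_ij * a_ji = 2 or 3), the diagram is a chain of 4 nodes with a double edge at one end; the terminal node there is the unique long simple root (C_4). One simple-root ordering that puts it in standard form is (alpha_1, alpha_3, alpha_2, alpha_4). So the algebra is type C_4, i.e. sp(8).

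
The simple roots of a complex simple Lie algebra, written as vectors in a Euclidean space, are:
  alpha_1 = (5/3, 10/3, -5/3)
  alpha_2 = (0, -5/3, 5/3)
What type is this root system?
Compute the Cartan integers a_ij = 2(alpha_i, alpha_j)/(alpha_j, alpha_j); the resulting 2x2 Cartan matrix is
[[2, -3], [-1, 2]].
The roots have two lengths (squared-length ratio 3:1); the short ones are alpha_{2}. The associated Dynkin diagram is two nodes joined by a triple edge (G_2), so the type is G_2.

type G_2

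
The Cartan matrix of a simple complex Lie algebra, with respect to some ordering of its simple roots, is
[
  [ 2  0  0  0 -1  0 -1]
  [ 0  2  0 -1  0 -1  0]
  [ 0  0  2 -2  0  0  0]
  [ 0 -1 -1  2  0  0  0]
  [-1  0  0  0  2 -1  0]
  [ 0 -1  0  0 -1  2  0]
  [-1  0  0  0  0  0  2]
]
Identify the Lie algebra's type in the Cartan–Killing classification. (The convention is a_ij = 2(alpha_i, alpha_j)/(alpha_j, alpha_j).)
C_7

The matrix has rank 7 with 2's on the diagonal. Reading the off-diagonal entries as Dynkin edges (a single edge where a_ij = a_ji = -1; a double or triple edge where a_ij * a_ji = 2 or 3), the diagram is a chain of 7 nodes with a double edge at one end; the terminal node there is the unique long simple root (C_7). One simple-root ordering that puts it in standard form is (alpha_7, alpha_1, alpha_5, alpha_6, alpha_2, alpha_4, alpha_3). So the algebra is type C_7, i.e. sp(14).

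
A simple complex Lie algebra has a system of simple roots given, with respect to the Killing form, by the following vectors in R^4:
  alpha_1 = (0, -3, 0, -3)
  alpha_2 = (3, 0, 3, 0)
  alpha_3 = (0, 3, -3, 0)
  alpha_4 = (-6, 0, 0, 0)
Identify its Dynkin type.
Compute the Cartan integers a_ij = 2(alpha_i, alpha_j)/(alpha_j, alpha_j); the resulting 4x4 Cartan matrix is
[[2, 0, -1, 0], [0, 2, -1, -1], [-1, -1, 2, 0], [0, -2, 0, 2]].
The roots have two lengths (squared-length ratio 2:1); the short ones are alpha_{1,2,3}. The associated Dynkin diagram is a chain of 4 nodes with a double edge at one end; the terminal node there is the unique long simple root (C_4), so the type is C_4 (the algebra sp(8)).

type C_4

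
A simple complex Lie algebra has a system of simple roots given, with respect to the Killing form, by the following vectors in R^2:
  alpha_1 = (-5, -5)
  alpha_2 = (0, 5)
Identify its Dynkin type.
B_2 (so(5))

Compute the Cartan integers a_ij = 2(alpha_i, alpha_j)/(alpha_j, alpha_j); the resulting 2x2 Cartan matrix is
[[2, -2], [-1, 2]].
The roots have two lengths (squared-length ratio 2:1); the short ones are alpha_{2}. The associated Dynkin diagram is a chain of 2 nodes with a double edge at one end; the terminal node there is the unique short simple root (B_2), so the type is B_2 (the algebra so(5)).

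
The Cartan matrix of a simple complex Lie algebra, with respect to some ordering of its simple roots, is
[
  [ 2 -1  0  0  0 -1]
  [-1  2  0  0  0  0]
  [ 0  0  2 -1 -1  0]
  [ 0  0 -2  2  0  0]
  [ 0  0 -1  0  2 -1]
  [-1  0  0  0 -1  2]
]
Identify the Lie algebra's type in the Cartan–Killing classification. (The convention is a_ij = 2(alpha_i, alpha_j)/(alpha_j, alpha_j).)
type C_6

The matrix has rank 6 with 2's on the diagonal. Reading the off-diagonal entries as Dynkin edges (a single edge where a_ij = a_ji = -1; a double or triple edge where a_ij * a_ji = 2 or 3), the diagram is a chain of 6 nodes with a double edge at one end; the terminal node there is the unique long simple root (C_6). One simple-root ordering that puts it in standard form is (alpha_2, alpha_1, alpha_6, alpha_5, alpha_3, alpha_4). So the algebra is type C_6, i.e. sp(12).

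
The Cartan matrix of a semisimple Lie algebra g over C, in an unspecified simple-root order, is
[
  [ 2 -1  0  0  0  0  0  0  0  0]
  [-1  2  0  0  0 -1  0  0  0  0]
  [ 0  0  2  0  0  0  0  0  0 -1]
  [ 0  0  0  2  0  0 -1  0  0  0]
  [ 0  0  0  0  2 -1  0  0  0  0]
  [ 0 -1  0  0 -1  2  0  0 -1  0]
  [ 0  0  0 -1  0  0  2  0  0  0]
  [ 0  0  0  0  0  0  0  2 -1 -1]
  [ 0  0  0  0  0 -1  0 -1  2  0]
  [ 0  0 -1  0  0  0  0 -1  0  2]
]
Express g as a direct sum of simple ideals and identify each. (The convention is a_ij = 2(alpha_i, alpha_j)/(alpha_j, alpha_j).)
The diagram associated to this matrix has two connected components: the simple roots {alpha_4, alpha_7} form a chain of 2 nodes with single edges (A_2), and {alpha_1, alpha_2, alpha_3, alpha_5, alpha_6, alpha_8, alpha_9, alpha_10} form a chain of 7 nodes with one extra node attached to the third node from one end (E_8). A semisimple Lie algebra decomposes uniquely as the direct sum of simple ideals, one per connected component of its Dynkin diagram, so g ≅ A_2 ⊕ E_8 (dimension 8 + 248 = 256).

A_2 ⊕ E_8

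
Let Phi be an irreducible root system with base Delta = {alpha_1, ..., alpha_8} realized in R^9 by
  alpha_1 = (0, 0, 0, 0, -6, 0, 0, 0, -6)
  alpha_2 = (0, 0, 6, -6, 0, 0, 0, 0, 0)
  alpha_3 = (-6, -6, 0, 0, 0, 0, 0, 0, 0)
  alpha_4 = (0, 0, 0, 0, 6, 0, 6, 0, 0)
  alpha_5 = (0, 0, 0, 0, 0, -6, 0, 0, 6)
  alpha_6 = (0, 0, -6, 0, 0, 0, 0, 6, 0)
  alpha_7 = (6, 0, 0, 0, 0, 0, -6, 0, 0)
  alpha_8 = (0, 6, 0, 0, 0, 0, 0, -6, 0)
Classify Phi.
A8

Compute the Cartan integers a_ij = 2(alpha_i, alpha_j)/(alpha_j, alpha_j); the resulting 8x8 Cartan matrix is
[[2, 0, 0, -1, -1, 0, 0, 0], [0, 2, 0, 0, 0, -1, 0, 0], [0, 0, 2, 0, 0, 0, -1, -1], [-1, 0, 0, 2, 0, 0, -1, 0], [-1, 0, 0, 0, 2, 0, 0, 0], [0, -1, 0, 0, 0, 2, 0, -1], [0, 0, -1, -1, 0, 0, 2, 0], [0, 0, -1, 0, 0, -1, 0, 2]].
All simple roots have the same length, so the diagram is simply laced. The associated Dynkin diagram is a chain of 8 nodes with single edges (A_8), so the type is A_8 (the algebra sl(9)).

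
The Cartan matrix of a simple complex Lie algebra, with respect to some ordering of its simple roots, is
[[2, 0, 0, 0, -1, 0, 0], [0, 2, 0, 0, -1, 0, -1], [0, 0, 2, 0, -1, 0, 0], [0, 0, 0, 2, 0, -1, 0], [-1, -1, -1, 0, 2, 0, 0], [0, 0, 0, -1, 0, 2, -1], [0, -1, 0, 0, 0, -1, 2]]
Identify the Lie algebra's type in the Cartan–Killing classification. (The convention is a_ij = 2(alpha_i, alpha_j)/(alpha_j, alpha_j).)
D_7

The matrix has rank 7 with 2's on the diagonal. Reading the off-diagonal entries as Dynkin edges (a single edge where a_ij = a_ji = -1; a double or triple edge where a_ij * a_ji = 2 or 3), the diagram is a chain of 5 nodes with a fork of two nodes at one end (D_7). One simple-root ordering that puts it in standard form is (alpha_4, alpha_6, alpha_7, alpha_2, alpha_5, alpha_3, alpha_1). So the algebra is type D_7, i.e. so(14).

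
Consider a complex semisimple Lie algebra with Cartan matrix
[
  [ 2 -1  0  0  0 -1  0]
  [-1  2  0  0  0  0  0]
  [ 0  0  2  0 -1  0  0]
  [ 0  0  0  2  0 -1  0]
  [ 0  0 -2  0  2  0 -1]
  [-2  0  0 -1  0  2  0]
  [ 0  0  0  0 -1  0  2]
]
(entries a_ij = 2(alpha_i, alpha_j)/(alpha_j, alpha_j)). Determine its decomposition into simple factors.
B3 ⊕ F4

The diagram associated to this matrix has two connected components: the simple roots {alpha_3, alpha_5, alpha_7} form a chain of 3 nodes with a double edge at one end; the terminal node there is the unique short simple root (B_3), and {alpha_1, alpha_2, alpha_4, alpha_6} form a chain of 4 nodes with a double edge between the middle two (F_4). A semisimple Lie algebra decomposes uniquely as the direct sum of simple ideals, one per connected component of its Dynkin diagram, so g ≅ B_3 ⊕ F_4 (dimension 21 + 52 = 73).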